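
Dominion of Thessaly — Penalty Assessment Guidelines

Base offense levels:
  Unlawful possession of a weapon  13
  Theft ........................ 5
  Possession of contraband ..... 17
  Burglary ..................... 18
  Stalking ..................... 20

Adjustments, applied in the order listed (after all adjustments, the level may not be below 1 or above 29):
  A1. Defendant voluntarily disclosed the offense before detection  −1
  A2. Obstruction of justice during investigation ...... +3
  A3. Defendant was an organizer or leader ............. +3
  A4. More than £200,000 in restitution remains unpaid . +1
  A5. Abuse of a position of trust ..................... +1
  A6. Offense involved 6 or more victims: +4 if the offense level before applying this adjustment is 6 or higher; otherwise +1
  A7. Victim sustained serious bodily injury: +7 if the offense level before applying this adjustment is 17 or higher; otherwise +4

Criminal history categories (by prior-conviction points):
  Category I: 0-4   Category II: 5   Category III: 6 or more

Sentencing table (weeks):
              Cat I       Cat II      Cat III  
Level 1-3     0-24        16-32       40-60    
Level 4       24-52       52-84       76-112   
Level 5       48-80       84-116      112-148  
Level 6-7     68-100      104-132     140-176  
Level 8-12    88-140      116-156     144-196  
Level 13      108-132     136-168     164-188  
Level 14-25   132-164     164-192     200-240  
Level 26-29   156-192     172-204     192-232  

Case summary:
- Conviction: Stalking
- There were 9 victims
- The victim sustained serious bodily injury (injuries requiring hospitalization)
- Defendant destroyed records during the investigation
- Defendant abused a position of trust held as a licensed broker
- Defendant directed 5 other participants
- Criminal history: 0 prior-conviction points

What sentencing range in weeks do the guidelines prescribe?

156-192 weeks

Base offense level for stalking: 20.
A1 does not apply.
A2 applies: 20 + 3 = 23.
A3 applies: 23 + 3 = 26.
A4 does not apply.
A5 applies: 26 + 1 = 27.
A6 applies (level before this adjustment is 27 ≥ 6, so +4): 27 + 4 = 31.
A7 applies (level before this adjustment is 31 ≥ 17, so +7): 31 + 7 = 38.
Level 38 exceeds the maximum of 29; capped at 29.
Final offense level: 29.
Criminal history: 0 prior points → Category I (0-4).
Level 29 falls in the 26-29 band.
Grid: Level 26-29 × Category I = 156-192 weeks.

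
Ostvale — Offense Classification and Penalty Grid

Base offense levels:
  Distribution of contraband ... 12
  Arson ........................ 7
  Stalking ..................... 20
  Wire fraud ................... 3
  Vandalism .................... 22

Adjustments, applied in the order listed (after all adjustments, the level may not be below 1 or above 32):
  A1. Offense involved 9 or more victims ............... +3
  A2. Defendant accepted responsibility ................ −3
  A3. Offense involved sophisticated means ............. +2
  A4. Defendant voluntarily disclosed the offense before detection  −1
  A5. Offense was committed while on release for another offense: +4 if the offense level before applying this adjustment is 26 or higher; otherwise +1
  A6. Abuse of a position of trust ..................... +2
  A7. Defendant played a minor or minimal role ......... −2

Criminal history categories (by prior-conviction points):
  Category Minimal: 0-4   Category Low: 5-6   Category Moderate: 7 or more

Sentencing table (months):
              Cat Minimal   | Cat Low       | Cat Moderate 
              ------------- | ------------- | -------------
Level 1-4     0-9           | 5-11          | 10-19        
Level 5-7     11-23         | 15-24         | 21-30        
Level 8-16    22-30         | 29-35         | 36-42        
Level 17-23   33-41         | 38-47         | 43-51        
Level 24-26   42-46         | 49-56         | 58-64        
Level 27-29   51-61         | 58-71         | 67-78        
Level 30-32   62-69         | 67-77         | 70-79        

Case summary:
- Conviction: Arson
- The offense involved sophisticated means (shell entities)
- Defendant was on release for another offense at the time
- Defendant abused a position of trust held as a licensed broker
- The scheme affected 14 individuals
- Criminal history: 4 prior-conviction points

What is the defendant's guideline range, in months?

22-30 months

Base offense level for arson: 7.
A1 applies: 7 + 3 = 10.
A3 applies: 10 + 2 = 12.
A5 applies (level before this adjustment is 12 < 26, so +1): 12 + 1 = 13.
A6 applies: 13 + 2 = 15.
Final offense level: 15.
Criminal history: 4 prior points → Category Minimal (0-4).
Level 15 falls in the 8-16 band.
Grid: Level 8-16 × Category Minimal = 22-30 months.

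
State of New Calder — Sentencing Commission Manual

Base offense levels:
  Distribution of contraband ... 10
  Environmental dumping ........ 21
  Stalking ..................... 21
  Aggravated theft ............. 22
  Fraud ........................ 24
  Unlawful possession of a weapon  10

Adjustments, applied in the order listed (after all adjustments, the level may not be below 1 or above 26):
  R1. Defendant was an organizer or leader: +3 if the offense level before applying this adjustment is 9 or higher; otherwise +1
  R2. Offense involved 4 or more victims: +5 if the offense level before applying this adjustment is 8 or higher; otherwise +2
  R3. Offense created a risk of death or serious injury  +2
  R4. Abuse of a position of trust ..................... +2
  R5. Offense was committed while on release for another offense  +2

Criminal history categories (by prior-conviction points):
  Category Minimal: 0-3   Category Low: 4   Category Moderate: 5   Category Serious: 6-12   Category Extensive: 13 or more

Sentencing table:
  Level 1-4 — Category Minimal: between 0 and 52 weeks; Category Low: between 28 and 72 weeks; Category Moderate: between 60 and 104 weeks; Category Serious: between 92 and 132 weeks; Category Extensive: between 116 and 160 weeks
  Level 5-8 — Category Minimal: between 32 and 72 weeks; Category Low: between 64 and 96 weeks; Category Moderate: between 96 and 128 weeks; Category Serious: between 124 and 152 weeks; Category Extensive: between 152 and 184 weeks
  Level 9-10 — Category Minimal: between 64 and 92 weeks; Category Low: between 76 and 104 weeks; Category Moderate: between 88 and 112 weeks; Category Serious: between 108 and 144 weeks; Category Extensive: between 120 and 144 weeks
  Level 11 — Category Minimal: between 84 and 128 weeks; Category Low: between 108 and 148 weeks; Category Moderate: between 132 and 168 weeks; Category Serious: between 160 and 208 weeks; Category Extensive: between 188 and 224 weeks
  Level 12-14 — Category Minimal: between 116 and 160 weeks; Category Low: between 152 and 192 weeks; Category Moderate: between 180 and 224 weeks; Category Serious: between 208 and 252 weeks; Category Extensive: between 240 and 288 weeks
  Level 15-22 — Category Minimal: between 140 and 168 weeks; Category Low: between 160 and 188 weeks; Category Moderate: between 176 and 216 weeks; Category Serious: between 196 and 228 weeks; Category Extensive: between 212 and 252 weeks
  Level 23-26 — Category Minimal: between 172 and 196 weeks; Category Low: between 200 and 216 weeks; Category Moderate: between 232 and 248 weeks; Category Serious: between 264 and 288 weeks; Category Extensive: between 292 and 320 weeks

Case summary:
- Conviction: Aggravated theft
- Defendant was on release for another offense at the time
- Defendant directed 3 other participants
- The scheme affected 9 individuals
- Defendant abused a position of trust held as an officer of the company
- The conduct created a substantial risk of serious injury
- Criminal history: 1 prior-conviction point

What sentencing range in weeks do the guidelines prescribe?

172-196 weeks

Base offense level for aggravated theft: 22.
R1 applies (level before this adjustment is 22 ≥ 9, so +3): 22 + 3 = 25.
R2 applies (level before this adjustment is 25 ≥ 8, so +5): 25 + 5 = 30.
R3 applies: 30 + 2 = 32.
R4 applies: 32 + 2 = 34.
R5 applies: 34 + 2 = 36.
Level 36 exceeds the maximum of 26; capped at 26.
Final offense level: 26.
Criminal history: 1 prior point → Category Minimal (0-3).
Level 26 falls in the 23-26 band.
Grid: Level 23-26 × Category Minimal = 172-196 weeks.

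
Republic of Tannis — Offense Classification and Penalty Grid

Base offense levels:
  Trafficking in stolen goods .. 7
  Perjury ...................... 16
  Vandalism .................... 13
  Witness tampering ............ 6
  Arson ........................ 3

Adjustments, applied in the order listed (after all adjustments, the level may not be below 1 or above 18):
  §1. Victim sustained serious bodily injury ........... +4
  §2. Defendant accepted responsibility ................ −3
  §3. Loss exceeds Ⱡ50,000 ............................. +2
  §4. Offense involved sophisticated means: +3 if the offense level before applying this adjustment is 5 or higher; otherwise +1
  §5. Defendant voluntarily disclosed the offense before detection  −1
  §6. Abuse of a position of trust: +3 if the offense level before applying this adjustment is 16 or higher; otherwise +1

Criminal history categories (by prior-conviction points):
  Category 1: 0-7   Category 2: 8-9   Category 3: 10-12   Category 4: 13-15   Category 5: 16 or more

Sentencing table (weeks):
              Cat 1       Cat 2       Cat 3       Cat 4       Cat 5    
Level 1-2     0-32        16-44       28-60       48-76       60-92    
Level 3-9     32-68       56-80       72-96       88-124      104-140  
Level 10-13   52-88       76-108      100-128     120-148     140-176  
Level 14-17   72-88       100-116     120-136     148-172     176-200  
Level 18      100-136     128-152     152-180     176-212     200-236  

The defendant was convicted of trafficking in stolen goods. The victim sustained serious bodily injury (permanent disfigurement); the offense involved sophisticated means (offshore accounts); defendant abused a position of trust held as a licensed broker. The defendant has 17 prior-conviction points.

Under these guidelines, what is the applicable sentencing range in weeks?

Base offense level for trafficking in stolen goods: 7.
§1 applies: 7 + 4 = 11.
§3 does not apply.
§4 applies (level before this adjustment is 11 ≥ 5, so +3): 11 + 3 = 14.
§6 applies (level before this adjustment is 14 < 16, so +1): 14 + 1 = 15.
Final offense level: 15.
Criminal history: 17 prior points → Category 5 (16+).
Level 15 falls in the 14-17 band.
Grid: Level 14-17 × Category 5 = 176-200 weeks.

176-200 weeks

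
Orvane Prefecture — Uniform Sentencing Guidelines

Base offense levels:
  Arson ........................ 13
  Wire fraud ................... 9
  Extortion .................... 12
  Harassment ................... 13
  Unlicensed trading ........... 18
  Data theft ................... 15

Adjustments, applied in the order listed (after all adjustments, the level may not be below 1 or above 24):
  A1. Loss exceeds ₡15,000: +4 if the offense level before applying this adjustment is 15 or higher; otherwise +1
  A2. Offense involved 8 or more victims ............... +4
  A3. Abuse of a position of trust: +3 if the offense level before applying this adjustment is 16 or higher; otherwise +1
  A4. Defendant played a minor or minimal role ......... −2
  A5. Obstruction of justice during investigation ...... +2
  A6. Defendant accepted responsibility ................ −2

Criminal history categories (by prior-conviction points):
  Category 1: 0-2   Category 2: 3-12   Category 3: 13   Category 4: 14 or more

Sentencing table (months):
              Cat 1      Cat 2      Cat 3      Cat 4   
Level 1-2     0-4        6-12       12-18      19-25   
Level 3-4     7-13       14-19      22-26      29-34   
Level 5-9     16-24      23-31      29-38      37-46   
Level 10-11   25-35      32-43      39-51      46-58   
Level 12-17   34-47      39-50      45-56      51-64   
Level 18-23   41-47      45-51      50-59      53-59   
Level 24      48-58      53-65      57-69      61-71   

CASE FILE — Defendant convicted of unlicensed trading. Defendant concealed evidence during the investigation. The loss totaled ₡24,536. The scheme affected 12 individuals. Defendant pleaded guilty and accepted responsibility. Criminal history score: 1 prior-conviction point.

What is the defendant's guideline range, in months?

48-58 months

Base offense level for unlicensed trading: 18.
A1 applies (level before this adjustment is 18 ≥ 15, so +4): 18 + 4 = 22.
A2 applies: 22 + 4 = 26.
A3 does not apply.
A4 does not apply.
A5 applies: 26 + 2 = 28.
A6 applies: 28 − 2 = 26.
Level 26 exceeds the maximum of 24; capped at 24.
Final offense level: 24.
Criminal history: 1 prior point → Category 1 (0-2).
Level 24 falls in the 24 band.
Grid: Level 24 × Category 1 = 48-58 months.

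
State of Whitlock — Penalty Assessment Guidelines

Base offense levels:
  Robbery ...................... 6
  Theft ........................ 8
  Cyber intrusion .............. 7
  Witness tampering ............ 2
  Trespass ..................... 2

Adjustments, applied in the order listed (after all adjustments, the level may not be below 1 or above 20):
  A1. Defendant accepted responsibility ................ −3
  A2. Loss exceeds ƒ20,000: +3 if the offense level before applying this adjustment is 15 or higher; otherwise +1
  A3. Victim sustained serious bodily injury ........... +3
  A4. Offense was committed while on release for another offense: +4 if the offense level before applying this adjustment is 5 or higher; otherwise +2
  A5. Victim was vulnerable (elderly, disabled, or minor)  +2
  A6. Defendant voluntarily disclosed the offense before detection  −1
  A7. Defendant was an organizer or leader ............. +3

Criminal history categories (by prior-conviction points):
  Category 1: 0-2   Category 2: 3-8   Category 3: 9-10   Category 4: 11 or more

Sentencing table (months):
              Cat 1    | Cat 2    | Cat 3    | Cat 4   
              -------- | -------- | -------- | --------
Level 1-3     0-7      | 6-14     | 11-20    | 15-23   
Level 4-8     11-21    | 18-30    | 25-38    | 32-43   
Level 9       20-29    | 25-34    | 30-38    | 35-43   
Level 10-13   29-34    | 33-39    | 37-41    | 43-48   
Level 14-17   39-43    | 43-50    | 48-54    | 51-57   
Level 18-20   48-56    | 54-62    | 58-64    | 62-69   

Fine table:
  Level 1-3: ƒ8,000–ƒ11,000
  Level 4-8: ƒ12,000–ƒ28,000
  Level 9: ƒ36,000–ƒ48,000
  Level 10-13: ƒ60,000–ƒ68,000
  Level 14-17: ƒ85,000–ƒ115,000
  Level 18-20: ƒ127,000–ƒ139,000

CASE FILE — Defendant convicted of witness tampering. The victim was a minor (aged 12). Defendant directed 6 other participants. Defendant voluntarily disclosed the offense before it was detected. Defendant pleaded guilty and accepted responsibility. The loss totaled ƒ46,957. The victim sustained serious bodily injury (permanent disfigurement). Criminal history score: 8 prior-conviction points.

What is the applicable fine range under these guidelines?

ƒ12,000–ƒ28,000

Base offense level for witness tampering: 2.
A1 applies: 2 − 3 = -1.
A2 applies (level before this adjustment is -1 < 15, so +1): -1 + 1 = 0.
A3 applies: 0 + 3 = 3.
A5 applies: 3 + 2 = 5.
A6 applies: 5 − 1 = 4.
A7 applies: 4 + 3 = 7.
Final offense level: 7.
Level 7 falls in the 4-8 band.
Fine table: Level 4-8 → ƒ12,000–ƒ28,000.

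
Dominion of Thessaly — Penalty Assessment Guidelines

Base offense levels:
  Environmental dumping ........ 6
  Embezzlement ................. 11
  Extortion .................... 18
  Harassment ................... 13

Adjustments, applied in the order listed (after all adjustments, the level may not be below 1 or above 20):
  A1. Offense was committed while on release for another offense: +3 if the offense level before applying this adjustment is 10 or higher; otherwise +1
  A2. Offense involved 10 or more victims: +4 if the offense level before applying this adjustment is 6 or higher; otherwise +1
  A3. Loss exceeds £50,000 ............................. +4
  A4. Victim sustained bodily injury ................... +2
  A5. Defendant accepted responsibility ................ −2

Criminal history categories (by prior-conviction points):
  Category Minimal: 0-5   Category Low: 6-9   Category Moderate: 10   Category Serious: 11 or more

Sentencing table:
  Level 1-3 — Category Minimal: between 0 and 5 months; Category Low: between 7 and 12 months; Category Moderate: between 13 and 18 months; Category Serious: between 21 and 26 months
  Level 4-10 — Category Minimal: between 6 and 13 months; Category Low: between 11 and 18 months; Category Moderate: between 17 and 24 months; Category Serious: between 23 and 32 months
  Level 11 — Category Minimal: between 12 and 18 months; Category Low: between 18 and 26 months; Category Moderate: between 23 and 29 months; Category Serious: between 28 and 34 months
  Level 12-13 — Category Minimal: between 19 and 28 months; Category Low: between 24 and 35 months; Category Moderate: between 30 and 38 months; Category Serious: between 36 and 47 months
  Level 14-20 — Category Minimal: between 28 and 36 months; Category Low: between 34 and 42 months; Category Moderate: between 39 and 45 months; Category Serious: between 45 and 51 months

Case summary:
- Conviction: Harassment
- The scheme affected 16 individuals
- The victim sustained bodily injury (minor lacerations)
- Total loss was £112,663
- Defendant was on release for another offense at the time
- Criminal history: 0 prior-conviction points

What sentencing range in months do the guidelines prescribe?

Base offense level for harassment: 13.
A1 applies (level before this adjustment is 13 ≥ 10, so +3): 13 + 3 = 16.
A2 applies (level before this adjustment is 16 ≥ 6, so +4): 16 + 4 = 20.
A3 applies: 20 + 4 = 24.
A4 applies: 24 + 2 = 26.
Level 26 exceeds the maximum of 20; capped at 20.
Final offense level: 20.
Criminal history: 0 prior points → Category Minimal (0-5).
Level 20 falls in the 14-20 band.
Grid: Level 14-20 × Category Minimal = 28-36 months.

28-36 months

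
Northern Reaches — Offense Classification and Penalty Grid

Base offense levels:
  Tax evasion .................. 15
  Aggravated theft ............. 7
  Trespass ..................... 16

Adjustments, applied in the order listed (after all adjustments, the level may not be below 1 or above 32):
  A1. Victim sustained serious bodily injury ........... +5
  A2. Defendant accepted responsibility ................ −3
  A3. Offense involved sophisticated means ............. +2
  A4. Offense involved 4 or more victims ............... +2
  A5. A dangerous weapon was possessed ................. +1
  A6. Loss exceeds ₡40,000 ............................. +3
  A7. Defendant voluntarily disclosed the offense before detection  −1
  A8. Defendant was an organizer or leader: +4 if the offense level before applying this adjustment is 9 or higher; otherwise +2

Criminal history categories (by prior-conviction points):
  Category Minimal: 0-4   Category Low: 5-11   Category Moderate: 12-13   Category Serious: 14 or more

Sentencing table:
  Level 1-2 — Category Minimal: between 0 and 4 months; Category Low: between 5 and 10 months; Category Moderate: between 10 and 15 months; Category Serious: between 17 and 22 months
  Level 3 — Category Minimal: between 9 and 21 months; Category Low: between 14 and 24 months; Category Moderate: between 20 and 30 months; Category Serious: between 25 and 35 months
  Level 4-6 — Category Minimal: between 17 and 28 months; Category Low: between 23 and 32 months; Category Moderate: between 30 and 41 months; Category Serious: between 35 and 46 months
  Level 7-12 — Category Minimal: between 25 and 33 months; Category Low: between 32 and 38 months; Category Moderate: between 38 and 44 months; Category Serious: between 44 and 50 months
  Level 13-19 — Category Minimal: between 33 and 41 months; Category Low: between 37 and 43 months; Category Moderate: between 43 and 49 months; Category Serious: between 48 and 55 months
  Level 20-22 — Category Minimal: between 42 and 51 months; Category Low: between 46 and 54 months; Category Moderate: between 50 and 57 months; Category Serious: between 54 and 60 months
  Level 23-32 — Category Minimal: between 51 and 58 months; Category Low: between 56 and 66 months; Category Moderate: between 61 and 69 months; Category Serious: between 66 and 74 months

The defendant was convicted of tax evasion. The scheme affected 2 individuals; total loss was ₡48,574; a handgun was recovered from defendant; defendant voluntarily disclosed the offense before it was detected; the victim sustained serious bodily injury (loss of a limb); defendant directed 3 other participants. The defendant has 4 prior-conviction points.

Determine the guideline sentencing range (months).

Base offense level for tax evasion: 15.
A1 applies: 15 + 5 = 20.
A2 does not apply.
A5 applies: 20 + 1 = 21.
A6 applies: 21 + 3 = 24.
A7 applies: 24 − 1 = 23.
A8 applies (level before this adjustment is 23 ≥ 9, so +4): 23 + 4 = 27.
Final offense level: 27.
Criminal history: 4 prior points → Category Minimal (0-4).
Level 27 falls in the 23-32 band.
Grid: Level 23-32 × Category Minimal = 51-58 months.

51-58 months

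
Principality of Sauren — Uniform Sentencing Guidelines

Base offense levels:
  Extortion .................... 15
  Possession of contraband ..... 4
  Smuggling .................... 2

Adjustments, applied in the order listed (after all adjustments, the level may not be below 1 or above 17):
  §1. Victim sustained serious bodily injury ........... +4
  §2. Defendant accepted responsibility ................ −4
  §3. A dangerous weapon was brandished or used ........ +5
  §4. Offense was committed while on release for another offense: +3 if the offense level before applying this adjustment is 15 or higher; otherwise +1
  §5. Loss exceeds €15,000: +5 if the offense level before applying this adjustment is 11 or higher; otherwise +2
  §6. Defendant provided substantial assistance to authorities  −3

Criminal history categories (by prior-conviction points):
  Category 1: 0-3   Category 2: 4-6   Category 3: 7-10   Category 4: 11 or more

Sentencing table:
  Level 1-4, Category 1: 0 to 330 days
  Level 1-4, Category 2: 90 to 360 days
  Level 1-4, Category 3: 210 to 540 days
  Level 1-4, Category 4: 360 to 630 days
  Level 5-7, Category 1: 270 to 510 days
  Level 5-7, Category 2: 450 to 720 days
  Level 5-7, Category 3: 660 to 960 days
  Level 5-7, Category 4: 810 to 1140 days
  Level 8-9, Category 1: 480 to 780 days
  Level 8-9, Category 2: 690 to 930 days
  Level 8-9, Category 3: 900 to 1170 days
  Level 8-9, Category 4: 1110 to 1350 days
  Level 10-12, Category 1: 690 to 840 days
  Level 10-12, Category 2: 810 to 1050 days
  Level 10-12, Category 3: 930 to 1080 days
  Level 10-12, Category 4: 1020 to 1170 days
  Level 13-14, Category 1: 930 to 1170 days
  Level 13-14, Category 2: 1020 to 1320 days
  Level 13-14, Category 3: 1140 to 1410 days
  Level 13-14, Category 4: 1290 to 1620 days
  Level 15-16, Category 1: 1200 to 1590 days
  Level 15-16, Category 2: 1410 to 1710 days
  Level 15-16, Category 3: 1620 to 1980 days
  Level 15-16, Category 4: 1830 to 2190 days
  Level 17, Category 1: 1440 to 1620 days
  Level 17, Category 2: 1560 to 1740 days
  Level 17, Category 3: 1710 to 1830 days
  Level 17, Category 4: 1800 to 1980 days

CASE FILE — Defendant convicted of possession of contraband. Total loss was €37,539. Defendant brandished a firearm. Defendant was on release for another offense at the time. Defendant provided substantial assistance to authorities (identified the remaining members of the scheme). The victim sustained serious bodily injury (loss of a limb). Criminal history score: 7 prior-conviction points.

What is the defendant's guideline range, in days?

Base offense level for possession of contraband: 4.
§1 applies: 4 + 4 = 8.
§2 does not apply.
§3 applies: 8 + 5 = 13.
§4 applies (level before this adjustment is 13 < 15, so +1): 13 + 1 = 14.
§5 applies (level before this adjustment is 14 ≥ 11, so +5): 14 + 5 = 19.
§6 applies: 19 − 3 = 16.
Final offense level: 16.
Criminal history: 7 prior points → Category 3 (7-10).
Level 16 falls in the 15-16 band.
Grid: Level 15-16 × Category 3 = 1620-1980 days.

1620-1980 days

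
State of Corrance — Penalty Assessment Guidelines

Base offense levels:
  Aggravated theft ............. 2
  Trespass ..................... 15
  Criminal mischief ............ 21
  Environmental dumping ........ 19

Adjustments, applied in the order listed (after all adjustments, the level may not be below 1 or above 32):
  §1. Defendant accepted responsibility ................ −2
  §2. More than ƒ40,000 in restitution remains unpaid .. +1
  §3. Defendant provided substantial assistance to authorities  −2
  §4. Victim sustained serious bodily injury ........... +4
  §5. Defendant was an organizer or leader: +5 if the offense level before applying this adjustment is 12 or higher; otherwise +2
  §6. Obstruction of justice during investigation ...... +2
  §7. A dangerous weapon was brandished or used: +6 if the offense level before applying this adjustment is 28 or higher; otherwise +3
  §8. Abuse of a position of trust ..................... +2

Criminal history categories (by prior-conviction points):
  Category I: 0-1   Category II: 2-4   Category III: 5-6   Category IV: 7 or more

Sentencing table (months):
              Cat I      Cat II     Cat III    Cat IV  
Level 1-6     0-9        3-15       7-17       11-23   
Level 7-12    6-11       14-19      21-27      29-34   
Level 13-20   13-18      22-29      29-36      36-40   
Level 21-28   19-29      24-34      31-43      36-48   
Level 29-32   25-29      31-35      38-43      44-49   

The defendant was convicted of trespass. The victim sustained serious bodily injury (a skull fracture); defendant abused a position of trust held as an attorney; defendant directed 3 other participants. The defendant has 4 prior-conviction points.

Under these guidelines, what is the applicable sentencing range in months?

Base offense level for trespass: 15.
§2 does not apply.
§3 does not apply.
§4 applies: 15 + 4 = 19.
§5 applies (level before this adjustment is 19 ≥ 12, so +5): 19 + 5 = 24.
§6 does not apply.
§8 applies: 24 + 2 = 26.
Final offense level: 26.
Criminal history: 4 prior points → Category II (2-4).
Level 26 falls in the 21-28 band.
Grid: Level 21-28 × Category II = 24-34 months.

24-34 months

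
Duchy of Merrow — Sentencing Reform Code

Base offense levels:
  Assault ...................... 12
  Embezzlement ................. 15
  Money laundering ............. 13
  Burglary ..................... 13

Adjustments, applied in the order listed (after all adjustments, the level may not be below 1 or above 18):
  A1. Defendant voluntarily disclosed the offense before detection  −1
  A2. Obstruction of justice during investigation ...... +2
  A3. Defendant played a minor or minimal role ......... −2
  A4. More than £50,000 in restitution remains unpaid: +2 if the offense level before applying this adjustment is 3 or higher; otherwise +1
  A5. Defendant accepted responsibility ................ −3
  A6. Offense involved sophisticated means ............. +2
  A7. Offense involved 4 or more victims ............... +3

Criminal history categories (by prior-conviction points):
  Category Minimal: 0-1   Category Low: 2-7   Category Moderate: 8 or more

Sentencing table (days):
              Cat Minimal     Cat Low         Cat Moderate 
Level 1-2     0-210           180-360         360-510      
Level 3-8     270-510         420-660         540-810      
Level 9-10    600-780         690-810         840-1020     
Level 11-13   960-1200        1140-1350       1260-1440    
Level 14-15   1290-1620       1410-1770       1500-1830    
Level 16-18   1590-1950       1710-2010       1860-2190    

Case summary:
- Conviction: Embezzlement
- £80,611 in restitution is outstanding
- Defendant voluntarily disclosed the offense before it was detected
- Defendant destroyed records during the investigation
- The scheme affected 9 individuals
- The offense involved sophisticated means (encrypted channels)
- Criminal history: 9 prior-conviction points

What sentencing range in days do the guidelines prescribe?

Base offense level for embezzlement: 15.
A1 applies: 15 − 1 = 14.
A2 applies: 14 + 2 = 16.
A4 applies (level before this adjustment is 16 ≥ 3, so +2): 16 + 2 = 18.
A5 does not apply.
A6 applies: 18 + 2 = 20.
A7 applies: 20 + 3 = 23.
Level 23 exceeds the maximum of 18; capped at 18.
Final offense level: 18.
Criminal history: 9 prior points → Category Moderate (8+).
Level 18 falls in the 16-18 band.
Grid: Level 16-18 × Category Moderate = 1860-2190 days.

1860-2190 days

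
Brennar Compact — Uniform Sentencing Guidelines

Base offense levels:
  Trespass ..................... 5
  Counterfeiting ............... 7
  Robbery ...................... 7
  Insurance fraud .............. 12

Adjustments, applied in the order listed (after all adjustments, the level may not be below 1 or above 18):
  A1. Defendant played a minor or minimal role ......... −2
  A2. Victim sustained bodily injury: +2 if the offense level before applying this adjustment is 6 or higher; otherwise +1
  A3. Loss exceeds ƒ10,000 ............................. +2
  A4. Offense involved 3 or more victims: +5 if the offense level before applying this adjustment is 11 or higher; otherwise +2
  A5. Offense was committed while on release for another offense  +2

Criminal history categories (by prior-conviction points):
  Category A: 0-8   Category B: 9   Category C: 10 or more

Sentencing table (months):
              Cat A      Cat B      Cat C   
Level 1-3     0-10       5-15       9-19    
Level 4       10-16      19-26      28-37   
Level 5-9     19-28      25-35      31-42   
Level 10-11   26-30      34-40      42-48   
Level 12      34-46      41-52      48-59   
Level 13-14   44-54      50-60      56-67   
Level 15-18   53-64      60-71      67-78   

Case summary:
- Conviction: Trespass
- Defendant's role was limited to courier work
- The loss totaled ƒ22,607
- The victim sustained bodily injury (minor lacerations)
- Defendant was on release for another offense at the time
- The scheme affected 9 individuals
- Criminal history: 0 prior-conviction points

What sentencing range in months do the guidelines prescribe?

26-30 months

Base offense level for trespass: 5.
A1 applies: 5 − 2 = 3.
A2 applies (level before this adjustment is 3 < 6, so +1): 3 + 1 = 4.
A3 applies: 4 + 2 = 6.
A4 applies (level before this adjustment is 6 < 11, so +2): 6 + 2 = 8.
A5 applies: 8 + 2 = 10.
Final offense level: 10.
Criminal history: 0 prior points → Category A (0-8).
Level 10 falls in the 10-11 band.
Grid: Level 10-11 × Category A = 26-30 months.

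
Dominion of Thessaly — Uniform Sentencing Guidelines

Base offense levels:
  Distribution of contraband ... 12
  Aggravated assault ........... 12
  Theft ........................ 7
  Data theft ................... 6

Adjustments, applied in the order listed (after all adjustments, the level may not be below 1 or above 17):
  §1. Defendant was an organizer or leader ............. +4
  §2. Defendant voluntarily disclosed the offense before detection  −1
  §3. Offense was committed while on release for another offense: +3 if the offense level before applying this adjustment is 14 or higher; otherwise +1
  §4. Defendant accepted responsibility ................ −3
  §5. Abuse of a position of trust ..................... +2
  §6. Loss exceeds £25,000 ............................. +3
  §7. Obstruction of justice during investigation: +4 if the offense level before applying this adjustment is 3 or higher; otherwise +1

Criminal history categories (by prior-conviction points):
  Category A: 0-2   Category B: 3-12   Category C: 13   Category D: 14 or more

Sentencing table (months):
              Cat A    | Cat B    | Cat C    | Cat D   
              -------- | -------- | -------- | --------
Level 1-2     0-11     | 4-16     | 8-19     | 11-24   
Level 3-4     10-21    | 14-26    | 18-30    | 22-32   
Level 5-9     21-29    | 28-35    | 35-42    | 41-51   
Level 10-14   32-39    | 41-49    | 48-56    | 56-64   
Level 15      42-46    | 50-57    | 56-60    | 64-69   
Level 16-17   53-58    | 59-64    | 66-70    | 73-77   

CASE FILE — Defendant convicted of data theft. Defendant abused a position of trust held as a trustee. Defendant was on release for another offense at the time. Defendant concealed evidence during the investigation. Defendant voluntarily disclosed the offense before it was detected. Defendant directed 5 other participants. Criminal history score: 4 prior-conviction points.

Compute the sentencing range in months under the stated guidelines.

59-64 months

Base offense level for data theft: 6.
§1 applies: 6 + 4 = 10.
§2 applies: 10 − 1 = 9.
§3 applies (level before this adjustment is 9 < 14, so +1): 9 + 1 = 10.
§5 applies: 10 + 2 = 12.
§7 applies (level before this adjustment is 12 ≥ 3, so +4): 12 + 4 = 16.
Final offense level: 16.
Criminal history: 4 prior points → Category B (3-12).
Level 16 falls in the 16-17 band.
Grid: Level 16-17 × Category B = 59-64 months.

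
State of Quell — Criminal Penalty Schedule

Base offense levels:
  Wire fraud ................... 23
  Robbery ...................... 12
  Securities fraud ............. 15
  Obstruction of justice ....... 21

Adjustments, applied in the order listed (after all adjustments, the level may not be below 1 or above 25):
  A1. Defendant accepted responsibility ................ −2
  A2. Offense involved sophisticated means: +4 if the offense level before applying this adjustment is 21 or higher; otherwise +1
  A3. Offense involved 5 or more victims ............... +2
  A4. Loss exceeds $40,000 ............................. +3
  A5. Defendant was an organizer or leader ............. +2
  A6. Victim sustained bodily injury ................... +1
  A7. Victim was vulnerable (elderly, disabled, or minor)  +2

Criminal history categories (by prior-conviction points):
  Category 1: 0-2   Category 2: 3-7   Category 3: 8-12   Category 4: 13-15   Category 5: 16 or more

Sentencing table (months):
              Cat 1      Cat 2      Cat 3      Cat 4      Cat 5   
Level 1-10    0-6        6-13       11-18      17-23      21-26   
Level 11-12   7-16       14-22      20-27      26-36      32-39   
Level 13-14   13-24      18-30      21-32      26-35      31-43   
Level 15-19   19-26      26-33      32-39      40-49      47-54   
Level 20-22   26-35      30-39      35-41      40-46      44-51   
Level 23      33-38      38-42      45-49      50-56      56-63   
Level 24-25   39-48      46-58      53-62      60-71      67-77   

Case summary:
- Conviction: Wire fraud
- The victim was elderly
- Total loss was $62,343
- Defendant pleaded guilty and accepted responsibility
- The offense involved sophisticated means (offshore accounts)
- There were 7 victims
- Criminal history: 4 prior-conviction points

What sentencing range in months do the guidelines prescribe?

Base offense level for wire fraud: 23.
A1 applies: 23 − 2 = 21.
A2 applies (level before this adjustment is 21 ≥ 21, so +4): 21 + 4 = 25.
A3 applies: 25 + 2 = 27.
A4 applies: 27 + 3 = 30.
A6 does not apply.
A7 applies: 30 + 2 = 32.
Level 32 exceeds the maximum of 25; capped at 25.
Final offense level: 25.
Criminal history: 4 prior points → Category 2 (3-7).
Level 25 falls in the 24-25 band.
Grid: Level 24-25 × Category 2 = 46-58 months.

46-58 months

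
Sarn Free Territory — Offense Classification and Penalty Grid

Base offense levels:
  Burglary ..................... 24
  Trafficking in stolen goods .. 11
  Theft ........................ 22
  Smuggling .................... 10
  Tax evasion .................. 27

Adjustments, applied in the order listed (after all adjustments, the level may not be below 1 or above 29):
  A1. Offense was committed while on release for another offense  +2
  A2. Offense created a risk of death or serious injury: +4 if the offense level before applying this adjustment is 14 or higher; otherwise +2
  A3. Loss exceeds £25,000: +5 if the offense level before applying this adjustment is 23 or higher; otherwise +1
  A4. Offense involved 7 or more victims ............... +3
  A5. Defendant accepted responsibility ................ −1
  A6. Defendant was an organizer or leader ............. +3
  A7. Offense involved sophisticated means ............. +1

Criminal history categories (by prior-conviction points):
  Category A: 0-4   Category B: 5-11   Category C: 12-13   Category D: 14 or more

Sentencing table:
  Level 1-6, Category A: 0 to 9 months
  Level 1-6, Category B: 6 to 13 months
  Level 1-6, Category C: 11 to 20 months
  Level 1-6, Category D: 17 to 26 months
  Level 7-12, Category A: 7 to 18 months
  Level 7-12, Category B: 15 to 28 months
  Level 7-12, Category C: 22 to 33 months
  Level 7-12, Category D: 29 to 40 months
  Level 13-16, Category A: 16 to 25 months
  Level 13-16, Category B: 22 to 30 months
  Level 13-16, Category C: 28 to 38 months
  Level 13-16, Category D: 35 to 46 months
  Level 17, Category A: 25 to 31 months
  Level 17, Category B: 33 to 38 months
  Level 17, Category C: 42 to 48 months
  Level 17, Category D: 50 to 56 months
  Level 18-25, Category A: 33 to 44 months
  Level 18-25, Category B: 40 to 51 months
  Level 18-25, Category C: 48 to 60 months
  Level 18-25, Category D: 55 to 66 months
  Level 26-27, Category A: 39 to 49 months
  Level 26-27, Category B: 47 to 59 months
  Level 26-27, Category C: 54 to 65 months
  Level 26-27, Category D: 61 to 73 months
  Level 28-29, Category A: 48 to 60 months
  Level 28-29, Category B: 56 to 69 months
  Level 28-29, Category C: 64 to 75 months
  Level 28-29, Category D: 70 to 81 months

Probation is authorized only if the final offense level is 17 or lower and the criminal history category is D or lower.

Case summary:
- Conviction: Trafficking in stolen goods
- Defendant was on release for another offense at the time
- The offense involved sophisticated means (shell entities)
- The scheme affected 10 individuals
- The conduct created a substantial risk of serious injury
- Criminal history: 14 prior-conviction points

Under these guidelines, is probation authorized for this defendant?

No

Base offense level for trafficking in stolen goods: 11.
A1 applies: 11 + 2 = 13.
A2 applies (level before this adjustment is 13 < 14, so +2): 13 + 2 = 15.
A4 applies: 15 + 3 = 18.
A7 applies: 18 + 1 = 19.
Final offense level: 19.
Criminal history: 14 prior points → Category D (14+).
Level 19 falls in the 18-25 band.
Grid: Level 18-25 × Category D = 55-66 months.
Probation check: level 19 > 17 and category D ≤ D → not eligible.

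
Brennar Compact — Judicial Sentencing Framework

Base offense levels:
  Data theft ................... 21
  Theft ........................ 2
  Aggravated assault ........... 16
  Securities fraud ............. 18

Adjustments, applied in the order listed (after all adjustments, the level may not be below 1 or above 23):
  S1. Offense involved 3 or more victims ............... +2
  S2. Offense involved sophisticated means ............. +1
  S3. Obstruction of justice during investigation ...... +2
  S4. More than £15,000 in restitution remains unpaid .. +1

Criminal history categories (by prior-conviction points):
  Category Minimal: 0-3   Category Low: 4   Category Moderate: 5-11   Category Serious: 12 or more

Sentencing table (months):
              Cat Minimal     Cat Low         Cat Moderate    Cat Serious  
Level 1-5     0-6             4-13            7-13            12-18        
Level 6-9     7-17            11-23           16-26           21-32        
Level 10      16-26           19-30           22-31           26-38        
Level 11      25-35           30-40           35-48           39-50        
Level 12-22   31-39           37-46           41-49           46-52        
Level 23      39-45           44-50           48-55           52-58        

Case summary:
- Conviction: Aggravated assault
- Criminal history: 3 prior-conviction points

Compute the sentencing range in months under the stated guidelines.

31-39 months

Base offense level for aggravated assault: 16.
Final offense level: 16.
Criminal history: 3 prior points → Category Minimal (0-3).
Level 16 falls in the 12-22 band.
Grid: Level 12-22 × Category Minimal = 31-39 months.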